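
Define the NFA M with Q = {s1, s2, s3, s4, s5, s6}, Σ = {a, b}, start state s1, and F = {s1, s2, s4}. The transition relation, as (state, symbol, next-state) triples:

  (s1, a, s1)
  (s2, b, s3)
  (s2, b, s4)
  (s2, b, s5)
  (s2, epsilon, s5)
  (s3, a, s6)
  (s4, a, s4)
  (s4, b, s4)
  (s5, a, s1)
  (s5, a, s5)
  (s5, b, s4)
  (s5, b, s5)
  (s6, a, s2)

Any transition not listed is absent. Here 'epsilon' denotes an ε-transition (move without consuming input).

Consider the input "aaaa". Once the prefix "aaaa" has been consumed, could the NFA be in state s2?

Start in {s1}.
Read 'a': s1→{s1}; now {s1}.
Read 'a': s1→{s1}; now {s1}.
Read 'a': s1→{s1}; now {s1}.
Read 'a': s1→{s1}; now {s1}.
State s2 is not in {s1}.

No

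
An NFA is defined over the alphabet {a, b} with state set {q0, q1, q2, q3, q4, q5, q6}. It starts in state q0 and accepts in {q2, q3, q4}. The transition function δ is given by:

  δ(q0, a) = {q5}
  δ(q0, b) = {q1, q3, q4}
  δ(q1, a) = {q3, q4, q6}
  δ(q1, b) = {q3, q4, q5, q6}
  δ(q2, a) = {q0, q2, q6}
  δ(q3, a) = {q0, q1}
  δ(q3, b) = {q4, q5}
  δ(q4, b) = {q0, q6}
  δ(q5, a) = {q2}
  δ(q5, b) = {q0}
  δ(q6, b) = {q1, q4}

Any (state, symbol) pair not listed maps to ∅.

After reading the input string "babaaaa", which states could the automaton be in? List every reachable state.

{q0, q1, q2, q3, q4, q5, q6}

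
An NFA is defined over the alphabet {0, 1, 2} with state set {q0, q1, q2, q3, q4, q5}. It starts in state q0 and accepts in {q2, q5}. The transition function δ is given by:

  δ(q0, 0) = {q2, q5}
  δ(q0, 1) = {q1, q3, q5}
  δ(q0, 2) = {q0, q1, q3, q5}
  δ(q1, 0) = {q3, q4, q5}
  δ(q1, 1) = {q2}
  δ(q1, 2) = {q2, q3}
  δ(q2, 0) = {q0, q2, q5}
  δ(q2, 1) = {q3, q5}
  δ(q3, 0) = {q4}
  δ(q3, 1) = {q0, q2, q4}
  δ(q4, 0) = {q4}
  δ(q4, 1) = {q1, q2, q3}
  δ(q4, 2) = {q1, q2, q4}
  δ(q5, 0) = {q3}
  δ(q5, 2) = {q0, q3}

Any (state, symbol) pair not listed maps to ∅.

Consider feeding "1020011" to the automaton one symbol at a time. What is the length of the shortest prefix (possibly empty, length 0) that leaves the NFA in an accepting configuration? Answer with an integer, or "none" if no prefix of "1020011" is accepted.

1

Start in {q0}.
Read '1': q0→{q1, q3, q5}; now {q1, q3, q5}.
None of the earlier sets intersect F, but {q1, q3, q5} does.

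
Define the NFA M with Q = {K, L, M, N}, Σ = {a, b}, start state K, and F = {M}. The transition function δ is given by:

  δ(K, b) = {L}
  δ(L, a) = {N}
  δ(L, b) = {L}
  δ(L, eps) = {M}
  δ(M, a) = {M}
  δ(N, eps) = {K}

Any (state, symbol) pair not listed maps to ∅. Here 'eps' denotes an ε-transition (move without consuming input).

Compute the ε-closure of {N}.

{K, N}

Begin with {N}.
ε-move N → K; add K.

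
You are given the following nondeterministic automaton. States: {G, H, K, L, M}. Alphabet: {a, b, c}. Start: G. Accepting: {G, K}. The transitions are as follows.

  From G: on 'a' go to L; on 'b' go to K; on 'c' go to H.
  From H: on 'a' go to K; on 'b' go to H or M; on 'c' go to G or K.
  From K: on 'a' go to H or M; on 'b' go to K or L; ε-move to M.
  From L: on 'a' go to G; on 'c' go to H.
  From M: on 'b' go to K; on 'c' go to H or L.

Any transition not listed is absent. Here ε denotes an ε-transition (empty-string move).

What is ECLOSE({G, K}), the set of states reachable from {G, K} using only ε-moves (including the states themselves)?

{G, K, M}

Begin with {G, K}.
ε-move K → M; add M.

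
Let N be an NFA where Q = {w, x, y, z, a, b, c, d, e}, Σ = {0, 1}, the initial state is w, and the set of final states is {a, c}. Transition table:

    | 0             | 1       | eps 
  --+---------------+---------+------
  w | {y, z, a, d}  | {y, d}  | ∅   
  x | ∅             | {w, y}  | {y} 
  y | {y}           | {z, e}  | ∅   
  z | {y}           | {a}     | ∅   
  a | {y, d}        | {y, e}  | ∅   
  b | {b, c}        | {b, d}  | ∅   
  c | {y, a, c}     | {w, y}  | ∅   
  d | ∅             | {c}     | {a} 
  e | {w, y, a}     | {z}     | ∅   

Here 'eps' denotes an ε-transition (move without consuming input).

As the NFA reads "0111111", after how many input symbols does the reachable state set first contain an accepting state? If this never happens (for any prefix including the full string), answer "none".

1

Start in {w}.
Read '0': {w} → {y, z, a, d}.
None of the earlier sets intersect F, but {y, z, a, d} does.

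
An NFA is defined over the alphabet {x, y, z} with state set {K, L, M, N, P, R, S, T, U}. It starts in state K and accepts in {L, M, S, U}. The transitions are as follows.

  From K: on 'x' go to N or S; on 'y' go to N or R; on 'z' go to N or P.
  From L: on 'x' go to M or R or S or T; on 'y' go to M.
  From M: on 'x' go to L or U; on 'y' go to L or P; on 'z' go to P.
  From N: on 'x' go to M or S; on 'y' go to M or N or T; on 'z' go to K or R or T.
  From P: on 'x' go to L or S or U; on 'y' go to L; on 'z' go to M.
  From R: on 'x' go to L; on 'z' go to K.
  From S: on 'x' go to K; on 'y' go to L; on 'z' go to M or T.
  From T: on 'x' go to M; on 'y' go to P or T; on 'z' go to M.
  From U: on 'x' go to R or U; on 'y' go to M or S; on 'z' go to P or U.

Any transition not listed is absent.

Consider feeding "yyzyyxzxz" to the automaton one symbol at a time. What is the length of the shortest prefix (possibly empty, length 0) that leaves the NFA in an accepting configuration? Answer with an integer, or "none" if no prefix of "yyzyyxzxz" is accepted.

2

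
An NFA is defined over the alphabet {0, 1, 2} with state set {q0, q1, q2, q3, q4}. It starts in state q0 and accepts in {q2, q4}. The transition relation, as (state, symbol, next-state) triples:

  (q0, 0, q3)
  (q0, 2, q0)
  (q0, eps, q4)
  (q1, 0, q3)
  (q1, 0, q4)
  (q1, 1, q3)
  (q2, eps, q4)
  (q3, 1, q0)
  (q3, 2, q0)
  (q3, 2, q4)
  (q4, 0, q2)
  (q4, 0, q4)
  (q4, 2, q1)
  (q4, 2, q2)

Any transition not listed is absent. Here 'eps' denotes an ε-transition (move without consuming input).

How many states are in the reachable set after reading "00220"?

3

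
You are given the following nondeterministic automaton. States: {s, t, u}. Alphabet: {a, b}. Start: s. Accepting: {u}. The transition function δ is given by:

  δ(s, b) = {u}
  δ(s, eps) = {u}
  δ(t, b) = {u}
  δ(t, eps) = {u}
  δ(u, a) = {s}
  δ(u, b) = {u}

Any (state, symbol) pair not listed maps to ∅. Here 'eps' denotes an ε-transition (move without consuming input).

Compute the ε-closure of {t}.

{t, u}

Begin with {t}.
ε-move t → u; add u.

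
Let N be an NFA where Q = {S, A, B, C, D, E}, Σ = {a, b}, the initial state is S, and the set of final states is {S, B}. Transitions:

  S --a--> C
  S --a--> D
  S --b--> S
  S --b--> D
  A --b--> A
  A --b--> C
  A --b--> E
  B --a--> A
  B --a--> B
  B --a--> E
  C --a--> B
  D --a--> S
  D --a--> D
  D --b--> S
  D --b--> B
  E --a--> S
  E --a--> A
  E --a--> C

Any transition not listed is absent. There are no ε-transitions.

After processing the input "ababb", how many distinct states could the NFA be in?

5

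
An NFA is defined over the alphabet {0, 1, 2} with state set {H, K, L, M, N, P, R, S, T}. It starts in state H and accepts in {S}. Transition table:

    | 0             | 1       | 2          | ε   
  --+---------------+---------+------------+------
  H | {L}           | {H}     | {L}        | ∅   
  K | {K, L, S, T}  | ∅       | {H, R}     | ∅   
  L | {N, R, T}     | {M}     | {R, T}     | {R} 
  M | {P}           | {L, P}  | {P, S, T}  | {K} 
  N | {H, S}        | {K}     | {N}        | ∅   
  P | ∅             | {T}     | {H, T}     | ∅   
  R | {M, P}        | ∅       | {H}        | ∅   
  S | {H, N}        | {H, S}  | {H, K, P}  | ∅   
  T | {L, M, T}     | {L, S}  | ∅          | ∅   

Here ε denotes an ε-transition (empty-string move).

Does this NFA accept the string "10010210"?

Yes

Start in {H}.
Read '1': H→{H}; now {H}.
Read '0': H→{L}; union {L}; ε-closure = {L, R}.
Read '0': L→{N, R, T}, R→{M, P}; union {M, N, P, R, T}; ε-closure = {K, M, N, P, R, T}.
Read '1': K→∅, M→{L, P}, N→{K}, P→{T}, R→∅, T→{L, S}; union {K, L, P, S, T}; ε-closure = {K, L, P, R, S, T}.
Read '0': K→{K, L, S, T}, L→{N, R, T}, P→∅, R→{M, P}, S→{H, N}, T→{L, M, T}; now {H, K, L, M, N, P, R, S, T}.
Read '2': H→{L}, K→{H, R}, L→{R, T}, M→{P, S, T}, N→{N}, P→{H, T}, R→{H}, S→{H, K, P}, T→∅; now {H, K, L, N, P, R, S, T}.
Read '1': H→{H}, K→∅, L→{M}, N→{K}, P→{T}, R→∅, S→{H, S}, T→{L, S}; union {H, K, L, M, S, T}; ε-closure = {H, K, L, M, R, S, T}.
Read '0': H→{L}, K→{K, L, S, T}, L→{N, R, T}, M→{P}, R→{M, P}, S→{H, N}, T→{L, M, T}; now {H, K, L, M, N, P, R, S, T}.
The final set {H, K, L, M, N, P, R, S, T} contains the accepting state S.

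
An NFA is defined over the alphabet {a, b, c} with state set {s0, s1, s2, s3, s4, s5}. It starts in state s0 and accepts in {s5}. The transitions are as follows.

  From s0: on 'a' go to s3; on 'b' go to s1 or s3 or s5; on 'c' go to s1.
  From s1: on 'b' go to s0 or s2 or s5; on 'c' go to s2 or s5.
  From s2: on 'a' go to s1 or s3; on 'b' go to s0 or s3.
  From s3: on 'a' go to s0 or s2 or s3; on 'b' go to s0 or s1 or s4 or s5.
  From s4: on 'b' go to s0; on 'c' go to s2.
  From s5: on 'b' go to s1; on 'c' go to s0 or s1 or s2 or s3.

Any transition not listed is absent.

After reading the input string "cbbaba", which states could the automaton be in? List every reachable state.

Start in {s0}.
Read 'c': s0→{s1}; now {s1}.
Read 'b': s1→{s0, s2, s5}; now {s0, s2, s5}.
Read 'b': s0→{s1, s3, s5}, s2→{s0, s3}, s5→{s1}; now {s0, s1, s3, s5}.
Read 'a': s0→{s3}, s1→∅, s3→{s0, s2, s3}, s5→∅; now {s0, s2, s3}.
Read 'b': s0→{s1, s3, s5}, s2→{s0, s3}, s3→{s0, s1, s4, s5}; now {s0, s1, s3, s4, s5}.
Read 'a': s0→{s3}, s1→∅, s3→{s0, s2, s3}, s4→∅, s5→∅; now {s0, s2, s3}.

{s0, s2, s3}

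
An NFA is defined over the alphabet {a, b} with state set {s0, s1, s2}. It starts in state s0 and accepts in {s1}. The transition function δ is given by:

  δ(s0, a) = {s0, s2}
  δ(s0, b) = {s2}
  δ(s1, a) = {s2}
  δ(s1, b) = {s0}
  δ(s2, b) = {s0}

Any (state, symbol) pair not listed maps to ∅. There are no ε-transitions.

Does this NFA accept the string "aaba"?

No

Start in {s0}.
Read 'a': s0→{s0, s2}; now {s0, s2}.
Read 'a': s0→{s0, s2}, s2→∅; now {s0, s2}.
Read 'b': s0→{s2}, s2→{s0}; now {s0, s2}.
Read 'a': s0→{s0, s2}, s2→∅; now {s0, s2}.
The final set {s0, s2} contains no accepting state.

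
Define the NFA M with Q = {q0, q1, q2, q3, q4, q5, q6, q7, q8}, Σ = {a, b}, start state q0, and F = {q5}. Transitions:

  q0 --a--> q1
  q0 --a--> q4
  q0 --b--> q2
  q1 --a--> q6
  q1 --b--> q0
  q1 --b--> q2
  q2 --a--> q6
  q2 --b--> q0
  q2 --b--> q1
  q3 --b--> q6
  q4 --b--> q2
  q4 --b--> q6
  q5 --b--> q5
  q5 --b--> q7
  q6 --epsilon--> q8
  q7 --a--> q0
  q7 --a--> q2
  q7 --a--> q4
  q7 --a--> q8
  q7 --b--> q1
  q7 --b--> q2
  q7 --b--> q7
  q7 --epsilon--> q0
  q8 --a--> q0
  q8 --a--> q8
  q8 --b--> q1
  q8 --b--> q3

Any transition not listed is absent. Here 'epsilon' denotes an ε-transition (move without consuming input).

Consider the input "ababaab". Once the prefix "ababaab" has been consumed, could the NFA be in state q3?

Yes

Start in {q0}.
Read 'a': q0→{q1, q4}; now {q1, q4}.
Read 'b': q1→{q0, q2}, q4→{q2, q6}; union {q0, q2, q6}; ε-closure = {q0, q2, q6, q8}.
Read 'a': q0→{q1, q4}, q2→{q6}, q6→∅, q8→{q0, q8}; now {q0, q1, q4, q6, q8}.
Read 'b': q0→{q2}, q1→{q0, q2}, q4→{q2, q6}, q6→∅, q8→{q1, q3}; union {q0, q1, q2, q3, q6}; ε-closure = {q0, q1, q2, q3, q6, q8}.
Read 'a': q0→{q1, q4}, q1→{q6}, q2→{q6}, q3→∅, q6→∅, q8→{q0, q8}; now {q0, q1, q4, q6, q8}.
Read 'a': q0→{q1, q4}, q1→{q6}, q4→∅, q6→∅, q8→{q0, q8}; now {q0, q1, q4, q6, q8}.
Read 'b': q0→{q2}, q1→{q0, q2}, q4→{q2, q6}, q6→∅, q8→{q1, q3}; union {q0, q1, q2, q3, q6}; ε-closure = {q0, q1, q2, q3, q6, q8}.
State q3 is in {q0, q1, q2, q3, q6, q8}.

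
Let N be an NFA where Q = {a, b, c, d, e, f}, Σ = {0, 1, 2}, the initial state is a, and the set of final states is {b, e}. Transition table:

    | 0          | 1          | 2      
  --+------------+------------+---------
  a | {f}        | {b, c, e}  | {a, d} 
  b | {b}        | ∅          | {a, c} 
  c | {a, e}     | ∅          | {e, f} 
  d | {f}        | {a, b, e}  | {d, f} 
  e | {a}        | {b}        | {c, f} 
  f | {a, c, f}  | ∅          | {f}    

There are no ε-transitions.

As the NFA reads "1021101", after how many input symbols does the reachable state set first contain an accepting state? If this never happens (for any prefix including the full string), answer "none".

Start in {a}.
Read '1': {a} → {b, c, e}.
None of the earlier sets intersect F, but {b, c, e} does.

1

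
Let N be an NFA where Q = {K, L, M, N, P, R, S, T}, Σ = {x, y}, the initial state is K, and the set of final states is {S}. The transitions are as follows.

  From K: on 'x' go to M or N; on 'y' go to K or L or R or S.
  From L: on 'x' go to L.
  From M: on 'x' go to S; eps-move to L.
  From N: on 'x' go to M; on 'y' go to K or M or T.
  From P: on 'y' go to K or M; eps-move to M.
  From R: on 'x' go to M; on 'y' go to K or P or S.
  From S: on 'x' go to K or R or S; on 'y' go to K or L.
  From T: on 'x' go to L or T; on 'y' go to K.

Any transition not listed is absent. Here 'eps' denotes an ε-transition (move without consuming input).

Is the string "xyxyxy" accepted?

Start in {K}.
Read 'x': K→{M, N}; union {M, N}; ε-closure = {L, M, N}.
Read 'y': L→∅, M→∅, N→{K, M, T}; union {K, M, T}; ε-closure = {K, L, M, T}.
Read 'x': K→{M, N}, L→{L}, M→{S}, T→{L, T}; now {L, M, N, S, T}.
Read 'y': L→∅, M→∅, N→{K, M, T}, S→{K, L}, T→{K}; now {K, L, M, T}.
Read 'x': K→{M, N}, L→{L}, M→{S}, T→{L, T}; now {L, M, N, S, T}.
Read 'y': L→∅, M→∅, N→{K, M, T}, S→{K, L}, T→{K}; now {K, L, M, T}.
The final set {K, L, M, T} contains no accepting state.

No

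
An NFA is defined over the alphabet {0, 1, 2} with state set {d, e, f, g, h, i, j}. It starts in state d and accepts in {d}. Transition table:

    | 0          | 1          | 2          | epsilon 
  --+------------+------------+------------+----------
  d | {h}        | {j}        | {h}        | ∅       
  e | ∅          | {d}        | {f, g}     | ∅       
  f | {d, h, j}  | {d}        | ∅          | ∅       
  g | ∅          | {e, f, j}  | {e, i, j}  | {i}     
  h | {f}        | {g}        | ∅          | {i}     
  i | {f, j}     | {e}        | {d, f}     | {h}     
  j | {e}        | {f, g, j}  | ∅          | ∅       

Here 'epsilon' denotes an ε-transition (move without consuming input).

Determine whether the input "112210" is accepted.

Yes

Start in {d}.
Read '1': d→{j}; now {j}.
Read '1': j→{f, g, j}; union {f, g, j}; ε-closure = {f, g, h, i, j}.
Read '2': f→∅, g→{e, i, j}, h→∅, i→{d, f}, j→∅; union {d, e, f, i, j}; ε-closure = {d, e, f, h, i, j}.
Read '2': d→{h}, e→{f, g}, f→∅, h→∅, i→{d, f}, j→∅; union {d, f, g, h}; ε-closure = {d, f, g, h, i}.
Read '1': d→{j}, f→{d}, g→{e, f, j}, h→{g}, i→{e}; union {d, e, f, g, j}; ε-closure = {d, e, f, g, h, i, j}.
Read '0': d→{h}, e→∅, f→{d, h, j}, g→∅, h→{f}, i→{f, j}, j→{e}; union {d, e, f, h, j}; ε-closure = {d, e, f, h, i, j}.
The final set {d, e, f, h, i, j} contains the accepting state d.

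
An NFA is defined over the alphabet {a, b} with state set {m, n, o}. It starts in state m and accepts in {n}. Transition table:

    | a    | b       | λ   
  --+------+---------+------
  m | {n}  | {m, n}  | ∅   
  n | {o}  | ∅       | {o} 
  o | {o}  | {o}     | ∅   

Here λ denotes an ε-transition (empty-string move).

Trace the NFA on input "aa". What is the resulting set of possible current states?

Start in {m}.
Read 'a': {m} → {n, o}.
Read 'a': {n, o} → {o}.

{o}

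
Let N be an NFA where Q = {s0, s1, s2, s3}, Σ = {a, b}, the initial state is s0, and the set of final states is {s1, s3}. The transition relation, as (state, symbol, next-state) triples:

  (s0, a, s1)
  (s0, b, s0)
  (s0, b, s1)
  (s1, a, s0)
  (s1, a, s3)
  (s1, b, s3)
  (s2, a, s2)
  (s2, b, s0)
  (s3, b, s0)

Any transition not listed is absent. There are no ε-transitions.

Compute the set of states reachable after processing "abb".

Start in {s0}.
Read 'a': {s0} → {s1}.
Read 'b': {s1} → {s3}.
Read 'b': {s3} → {s0}.

{s0}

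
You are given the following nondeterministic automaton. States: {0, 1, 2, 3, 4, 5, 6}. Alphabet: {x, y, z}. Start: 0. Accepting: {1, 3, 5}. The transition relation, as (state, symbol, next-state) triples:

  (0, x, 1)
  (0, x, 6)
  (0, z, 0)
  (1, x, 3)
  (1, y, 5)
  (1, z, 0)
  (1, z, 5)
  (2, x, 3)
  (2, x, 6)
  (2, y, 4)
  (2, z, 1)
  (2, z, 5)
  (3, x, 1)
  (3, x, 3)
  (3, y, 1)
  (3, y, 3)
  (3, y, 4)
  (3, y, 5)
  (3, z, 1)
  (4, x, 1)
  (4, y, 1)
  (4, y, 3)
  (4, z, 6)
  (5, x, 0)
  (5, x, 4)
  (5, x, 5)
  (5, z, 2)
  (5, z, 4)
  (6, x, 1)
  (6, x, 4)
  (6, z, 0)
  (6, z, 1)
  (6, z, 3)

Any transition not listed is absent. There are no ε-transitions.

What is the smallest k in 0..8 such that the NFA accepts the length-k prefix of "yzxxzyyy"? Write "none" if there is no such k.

none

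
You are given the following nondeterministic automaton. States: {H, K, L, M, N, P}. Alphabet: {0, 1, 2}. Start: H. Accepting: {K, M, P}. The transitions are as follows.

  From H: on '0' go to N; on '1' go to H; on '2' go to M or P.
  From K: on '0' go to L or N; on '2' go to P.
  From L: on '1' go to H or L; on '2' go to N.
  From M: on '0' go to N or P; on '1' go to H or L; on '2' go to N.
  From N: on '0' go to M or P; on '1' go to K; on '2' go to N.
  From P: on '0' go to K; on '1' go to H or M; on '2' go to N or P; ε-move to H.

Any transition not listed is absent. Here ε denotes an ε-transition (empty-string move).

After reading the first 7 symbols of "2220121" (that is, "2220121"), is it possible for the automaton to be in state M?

Start in {H}.
Read '2': H→{M, P}; union {M, P}; ε-closure = {H, M, P}.
Read '2': H→{M, P}, M→{N}, P→{N, P}; union {M, N, P}; ε-closure = {H, M, N, P}.
Read '2': H→{M, P}, M→{N}, N→{N}, P→{N, P}; union {M, N, P}; ε-closure = {H, M, N, P}.
Read '0': H→{N}, M→{N, P}, N→{M, P}, P→{K}; union {K, M, N, P}; ε-closure = {H, K, M, N, P}.
Read '1': H→{H}, K→∅, M→{H, L}, N→{K}, P→{H, M}; now {H, K, L, M}.
Read '2': H→{M, P}, K→{P}, L→{N}, M→{N}; union {M, N, P}; ε-closure = {H, M, N, P}.
Read '1': H→{H}, M→{H, L}, N→{K}, P→{H, M}; now {H, K, L, M}.
State M is in {H, K, L, M}.

Yes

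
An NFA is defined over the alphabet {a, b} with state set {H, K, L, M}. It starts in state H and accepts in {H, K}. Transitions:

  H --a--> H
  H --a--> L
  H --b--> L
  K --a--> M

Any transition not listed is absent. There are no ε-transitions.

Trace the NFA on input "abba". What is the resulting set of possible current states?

Start in {H}.
Read 'a': {H} → {H, L}.
Read 'b': {H, L} → {L}.
Read 'b': {L} → ∅.
The set is empty and remains empty for the remaining 1 symbol.

∅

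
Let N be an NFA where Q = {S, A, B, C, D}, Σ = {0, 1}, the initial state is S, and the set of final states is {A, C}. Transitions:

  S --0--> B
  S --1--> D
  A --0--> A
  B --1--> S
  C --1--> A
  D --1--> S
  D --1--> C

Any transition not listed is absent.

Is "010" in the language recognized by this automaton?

Start in {S}.
Read '0': S→{B}; now {B}.
Read '1': B→{S}; now {S}.
Read '0': S→{B}; now {B}.
The final set {B} contains no accepting state.

No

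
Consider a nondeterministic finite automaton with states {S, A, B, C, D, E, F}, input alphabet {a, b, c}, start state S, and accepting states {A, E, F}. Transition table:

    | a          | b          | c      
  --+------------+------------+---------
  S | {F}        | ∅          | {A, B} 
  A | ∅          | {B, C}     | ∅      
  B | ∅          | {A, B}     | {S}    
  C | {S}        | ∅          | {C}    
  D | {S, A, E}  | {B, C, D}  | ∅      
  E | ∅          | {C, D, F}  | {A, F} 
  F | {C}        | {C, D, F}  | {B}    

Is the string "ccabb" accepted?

Yes

Start in {S}.
Read 'c': {S} → {A, B}.
Read 'c': {A, B} → {S}.
Read 'a': {S} → {F}.
Read 'b': {F} → {C, D, F}.
Read 'b': {C, D, F} → {B, C, D, F}.
The final set {B, C, D, F} contains the accepting state F.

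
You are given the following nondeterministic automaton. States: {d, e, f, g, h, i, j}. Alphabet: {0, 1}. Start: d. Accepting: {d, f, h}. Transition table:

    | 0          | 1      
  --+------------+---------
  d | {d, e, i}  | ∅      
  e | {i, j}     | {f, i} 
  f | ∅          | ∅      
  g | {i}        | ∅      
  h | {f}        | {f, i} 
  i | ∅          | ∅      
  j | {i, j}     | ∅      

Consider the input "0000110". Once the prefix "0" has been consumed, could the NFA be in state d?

Yes

Start in {d}.
Read '0': {d} → {d, e, i}.
State d is in {d, e, i}.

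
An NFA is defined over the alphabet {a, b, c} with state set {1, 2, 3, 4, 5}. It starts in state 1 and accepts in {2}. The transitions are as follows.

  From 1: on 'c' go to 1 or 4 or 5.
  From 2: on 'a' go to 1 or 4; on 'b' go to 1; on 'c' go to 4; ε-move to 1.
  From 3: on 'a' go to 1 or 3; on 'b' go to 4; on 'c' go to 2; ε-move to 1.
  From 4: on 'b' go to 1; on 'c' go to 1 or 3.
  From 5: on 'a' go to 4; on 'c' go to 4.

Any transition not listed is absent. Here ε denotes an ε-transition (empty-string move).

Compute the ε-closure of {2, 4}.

Begin with {2, 4}.
ε-move 2 → 1; add 1.

{1, 2, 4}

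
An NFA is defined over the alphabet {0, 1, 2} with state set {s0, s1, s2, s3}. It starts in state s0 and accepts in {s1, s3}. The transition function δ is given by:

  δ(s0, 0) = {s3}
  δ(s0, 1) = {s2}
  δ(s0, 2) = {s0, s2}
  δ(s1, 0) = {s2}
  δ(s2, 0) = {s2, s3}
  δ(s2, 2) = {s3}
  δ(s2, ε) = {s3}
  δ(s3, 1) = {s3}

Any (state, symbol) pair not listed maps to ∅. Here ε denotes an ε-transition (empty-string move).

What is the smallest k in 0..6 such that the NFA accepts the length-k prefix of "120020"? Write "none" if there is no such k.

1

Start in {s0}.
Read '1': s0→{s2}; union {s2}; ε-closure = {s2, s3}.
None of the earlier sets intersect F, but {s2, s3} does.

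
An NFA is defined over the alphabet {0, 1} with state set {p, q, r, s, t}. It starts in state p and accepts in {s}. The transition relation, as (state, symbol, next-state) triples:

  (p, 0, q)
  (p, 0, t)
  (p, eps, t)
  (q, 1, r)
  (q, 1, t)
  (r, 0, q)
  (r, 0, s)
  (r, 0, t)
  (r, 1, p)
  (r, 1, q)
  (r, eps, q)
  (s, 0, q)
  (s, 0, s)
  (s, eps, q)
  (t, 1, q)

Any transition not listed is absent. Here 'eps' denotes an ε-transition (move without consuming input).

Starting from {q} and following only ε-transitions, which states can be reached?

Begin with {q}.
No ε-moves leave this set, so the closure equals the set itself.

{q}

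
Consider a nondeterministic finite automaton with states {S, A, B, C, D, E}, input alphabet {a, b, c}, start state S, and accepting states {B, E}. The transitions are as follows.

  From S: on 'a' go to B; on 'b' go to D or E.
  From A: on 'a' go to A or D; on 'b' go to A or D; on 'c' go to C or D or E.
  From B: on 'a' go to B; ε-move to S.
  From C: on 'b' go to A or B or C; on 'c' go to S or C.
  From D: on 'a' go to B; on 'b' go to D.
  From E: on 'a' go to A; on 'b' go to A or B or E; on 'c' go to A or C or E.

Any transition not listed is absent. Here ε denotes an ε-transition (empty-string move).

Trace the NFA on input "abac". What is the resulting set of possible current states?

{C, D, E}

Start in {S}.
Read 'a': {S} → {S, B}.
Read 'b': {S, B} → {D, E}.
Read 'a': {D, E} → {S, A, B}.
Read 'c': {S, A, B} → {C, D, E}.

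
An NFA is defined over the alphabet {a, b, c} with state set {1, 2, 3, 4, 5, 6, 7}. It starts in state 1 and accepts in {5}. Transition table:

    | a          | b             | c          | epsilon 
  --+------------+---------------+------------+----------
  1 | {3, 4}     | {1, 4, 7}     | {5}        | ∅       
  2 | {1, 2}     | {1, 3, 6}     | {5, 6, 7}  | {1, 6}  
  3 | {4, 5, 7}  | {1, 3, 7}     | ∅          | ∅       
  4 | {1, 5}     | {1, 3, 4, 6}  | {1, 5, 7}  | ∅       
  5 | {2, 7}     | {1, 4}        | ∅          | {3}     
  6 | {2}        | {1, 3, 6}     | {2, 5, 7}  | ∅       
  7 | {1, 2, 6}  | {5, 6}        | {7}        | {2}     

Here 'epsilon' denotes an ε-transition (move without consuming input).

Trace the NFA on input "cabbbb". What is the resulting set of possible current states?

{1, 2, 3, 4, 5, 6, 7}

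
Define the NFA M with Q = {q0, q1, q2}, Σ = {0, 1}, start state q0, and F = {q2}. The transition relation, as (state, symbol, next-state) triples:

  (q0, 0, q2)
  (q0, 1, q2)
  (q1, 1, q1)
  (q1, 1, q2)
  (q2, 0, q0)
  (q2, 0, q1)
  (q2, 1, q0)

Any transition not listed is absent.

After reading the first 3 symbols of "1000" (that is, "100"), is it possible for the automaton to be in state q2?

Yes

Start in {q0}.
Read '1': q0→{q2}; now {q2}.
Read '0': q2→{q0, q1}; now {q0, q1}.
Read '0': q0→{q2}, q1→∅; now {q2}.
State q2 is in {q2}.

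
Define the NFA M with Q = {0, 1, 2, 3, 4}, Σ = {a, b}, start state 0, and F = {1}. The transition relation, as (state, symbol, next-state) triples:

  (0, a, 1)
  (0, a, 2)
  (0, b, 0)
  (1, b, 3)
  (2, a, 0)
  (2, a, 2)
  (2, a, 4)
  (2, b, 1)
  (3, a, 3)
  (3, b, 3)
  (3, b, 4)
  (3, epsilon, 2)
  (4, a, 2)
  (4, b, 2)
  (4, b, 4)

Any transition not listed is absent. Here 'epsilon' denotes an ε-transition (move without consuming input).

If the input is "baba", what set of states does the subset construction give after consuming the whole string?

{0, 2, 3, 4}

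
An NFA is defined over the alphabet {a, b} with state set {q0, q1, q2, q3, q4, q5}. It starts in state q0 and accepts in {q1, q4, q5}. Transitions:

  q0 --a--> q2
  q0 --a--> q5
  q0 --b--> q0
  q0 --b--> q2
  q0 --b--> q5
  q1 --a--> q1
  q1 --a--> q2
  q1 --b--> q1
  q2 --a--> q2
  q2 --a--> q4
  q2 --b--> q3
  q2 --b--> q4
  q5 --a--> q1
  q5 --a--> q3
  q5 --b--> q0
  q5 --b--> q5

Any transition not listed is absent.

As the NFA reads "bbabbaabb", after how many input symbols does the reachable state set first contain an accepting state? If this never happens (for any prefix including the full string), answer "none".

1

Start in {q0}.
Read 'b': q0→{q0, q2, q5}; now {q0, q2, q5}.
None of the earlier sets intersect F, but {q0, q2, q5} does.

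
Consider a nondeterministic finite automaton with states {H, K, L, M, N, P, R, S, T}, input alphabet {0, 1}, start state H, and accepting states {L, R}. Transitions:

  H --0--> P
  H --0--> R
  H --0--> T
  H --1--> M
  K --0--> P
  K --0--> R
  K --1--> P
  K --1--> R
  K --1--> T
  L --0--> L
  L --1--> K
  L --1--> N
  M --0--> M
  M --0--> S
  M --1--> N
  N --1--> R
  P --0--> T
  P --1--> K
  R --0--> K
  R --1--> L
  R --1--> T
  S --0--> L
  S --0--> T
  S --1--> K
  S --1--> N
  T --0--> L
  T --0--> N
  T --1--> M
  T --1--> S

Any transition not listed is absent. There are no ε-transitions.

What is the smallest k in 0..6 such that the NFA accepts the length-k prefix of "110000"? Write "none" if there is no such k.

Start in {H}.
Read '1': H→{M}; now {M}.
Read '1': M→{N}; now {N}.
Read '0': N→∅; now ∅.
The set is empty and remains empty for the remaining 3 symbols.
No reachable set along the way intersects F.

none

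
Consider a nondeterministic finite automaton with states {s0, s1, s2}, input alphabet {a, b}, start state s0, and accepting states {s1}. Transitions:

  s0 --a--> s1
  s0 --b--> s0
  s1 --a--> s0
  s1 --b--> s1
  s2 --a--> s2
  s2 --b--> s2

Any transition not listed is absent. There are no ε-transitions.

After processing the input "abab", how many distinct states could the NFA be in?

Start in {s0}.
Read 'a': {s0} → {s1}.
Read 'b': {s1} → {s1}.
Read 'a': {s1} → {s0}.
Read 'b': {s0} → {s0}.
That set has 1 state.

1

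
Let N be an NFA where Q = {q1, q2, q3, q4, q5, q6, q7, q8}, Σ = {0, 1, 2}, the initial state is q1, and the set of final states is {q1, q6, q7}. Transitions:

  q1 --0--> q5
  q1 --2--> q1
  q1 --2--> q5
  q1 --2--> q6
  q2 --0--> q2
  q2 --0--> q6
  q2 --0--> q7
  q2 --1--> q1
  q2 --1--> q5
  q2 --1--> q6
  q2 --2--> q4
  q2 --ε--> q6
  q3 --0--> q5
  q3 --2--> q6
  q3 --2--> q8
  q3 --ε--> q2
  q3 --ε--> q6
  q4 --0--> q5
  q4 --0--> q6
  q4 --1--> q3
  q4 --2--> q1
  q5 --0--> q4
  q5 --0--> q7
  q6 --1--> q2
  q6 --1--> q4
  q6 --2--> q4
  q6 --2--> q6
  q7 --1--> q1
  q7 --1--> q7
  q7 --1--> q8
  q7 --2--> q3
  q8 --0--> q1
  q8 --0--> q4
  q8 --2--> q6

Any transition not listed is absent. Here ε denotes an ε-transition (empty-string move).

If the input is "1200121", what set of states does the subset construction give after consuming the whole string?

Start in {q1}.
Read '1': {q1} → ∅.
The set is empty and remains empty for the remaining 6 symbols.

∅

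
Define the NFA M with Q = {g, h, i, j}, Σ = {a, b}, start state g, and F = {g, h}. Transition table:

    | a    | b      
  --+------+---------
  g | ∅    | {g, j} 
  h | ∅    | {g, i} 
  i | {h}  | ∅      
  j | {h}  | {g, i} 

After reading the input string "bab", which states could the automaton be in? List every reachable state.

{g, i}

Start in {g}.
Read 'b': {g} → {g, j}.
Read 'a': {g, j} → {h}.
Read 'b': {h} → {g, i}.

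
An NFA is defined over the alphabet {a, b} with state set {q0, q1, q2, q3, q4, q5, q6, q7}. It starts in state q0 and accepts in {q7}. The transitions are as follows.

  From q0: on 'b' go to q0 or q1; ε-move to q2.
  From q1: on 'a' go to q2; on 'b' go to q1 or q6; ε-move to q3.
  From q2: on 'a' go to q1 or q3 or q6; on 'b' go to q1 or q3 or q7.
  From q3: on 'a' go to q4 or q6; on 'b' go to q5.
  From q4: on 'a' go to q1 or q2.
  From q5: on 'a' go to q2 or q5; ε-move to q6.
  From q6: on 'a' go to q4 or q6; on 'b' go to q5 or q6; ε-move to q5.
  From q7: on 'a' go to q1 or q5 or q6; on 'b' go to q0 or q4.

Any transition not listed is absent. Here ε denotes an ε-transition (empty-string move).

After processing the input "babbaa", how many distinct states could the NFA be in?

6

Start: ε-closure({q0}) = {q0, q2}.
Read 'b': {q0, q2} → {q0, q1, q2, q3, q7}.
Read 'a': {q0, q1, q2, q3, q7} → {q1, q2, q3, q4, q5, q6}.
Read 'b': {q1, q2, q3, q4, q5, q6} → {q1, q3, q5, q6, q7}.
Read 'b': {q1, q3, q5, q6, q7} → {q0, q1, q2, q3, q4, q5, q6}.
Read 'a': {q0, q1, q2, q3, q4, q5, q6} → {q1, q2, q3, q4, q5, q6}.
Read 'a': {q1, q2, q3, q4, q5, q6} → {q1, q2, q3, q4, q5, q6}.
That set has 6 states.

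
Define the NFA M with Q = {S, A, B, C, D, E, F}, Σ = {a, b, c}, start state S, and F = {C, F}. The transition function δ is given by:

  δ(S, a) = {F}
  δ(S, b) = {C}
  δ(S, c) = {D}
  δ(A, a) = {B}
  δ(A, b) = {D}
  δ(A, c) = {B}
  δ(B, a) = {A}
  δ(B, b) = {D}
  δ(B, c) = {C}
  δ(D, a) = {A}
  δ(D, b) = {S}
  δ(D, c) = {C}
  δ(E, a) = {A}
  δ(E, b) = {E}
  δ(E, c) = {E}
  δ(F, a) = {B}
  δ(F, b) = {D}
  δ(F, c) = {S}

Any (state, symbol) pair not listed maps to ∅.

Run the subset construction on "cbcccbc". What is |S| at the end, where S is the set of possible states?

0

Start in {S}.
Read 'c': S→{D}; now {D}.
Read 'b': D→{S}; now {S}.
Read 'c': S→{D}; now {D}.
Read 'c': D→{C}; now {C}.
Read 'c': C→∅; now ∅.
The set is empty and remains empty for the remaining 2 symbols.
That set has 0 states.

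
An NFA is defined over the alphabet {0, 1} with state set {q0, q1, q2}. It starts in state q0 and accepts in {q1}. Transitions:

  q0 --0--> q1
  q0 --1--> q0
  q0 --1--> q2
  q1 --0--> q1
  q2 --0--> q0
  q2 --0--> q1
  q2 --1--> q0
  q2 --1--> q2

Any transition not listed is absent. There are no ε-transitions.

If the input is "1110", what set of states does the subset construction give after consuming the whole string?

{q0, q1}

Start in {q0}.
Read '1': q0→{q0, q2}; now {q0, q2}.
Read '1': q0→{q0, q2}, q2→{q0, q2}; now {q0, q2}.
Read '1': q0→{q0, q2}, q2→{q0, q2}; now {q0, q2}.
Read '0': q0→{q1}, q2→{q0, q1}; now {q0, q1}.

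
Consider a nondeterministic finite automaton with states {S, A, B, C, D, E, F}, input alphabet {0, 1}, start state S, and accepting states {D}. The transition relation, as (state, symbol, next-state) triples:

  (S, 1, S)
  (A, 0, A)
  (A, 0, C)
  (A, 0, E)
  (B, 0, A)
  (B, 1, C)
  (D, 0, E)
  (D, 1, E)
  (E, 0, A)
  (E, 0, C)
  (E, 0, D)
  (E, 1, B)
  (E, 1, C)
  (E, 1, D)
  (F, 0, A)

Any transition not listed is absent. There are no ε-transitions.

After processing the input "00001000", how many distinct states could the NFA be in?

0

Start in {S}.
Read '0': {S} → ∅.
The set is empty and remains empty for the remaining 7 symbols.
That set has 0 states.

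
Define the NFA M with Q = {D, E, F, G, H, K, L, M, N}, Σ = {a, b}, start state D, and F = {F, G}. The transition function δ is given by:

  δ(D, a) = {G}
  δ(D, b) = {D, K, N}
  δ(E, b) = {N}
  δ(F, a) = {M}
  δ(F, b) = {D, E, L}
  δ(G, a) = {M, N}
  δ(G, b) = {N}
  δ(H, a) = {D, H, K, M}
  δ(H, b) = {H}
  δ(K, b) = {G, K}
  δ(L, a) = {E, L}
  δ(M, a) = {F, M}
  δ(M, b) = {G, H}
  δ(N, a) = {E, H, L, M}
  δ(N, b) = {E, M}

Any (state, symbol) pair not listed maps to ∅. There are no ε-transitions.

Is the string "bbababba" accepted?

Start in {D}.
Read 'b': D→{D, K, N}; now {D, K, N}.
Read 'b': D→{D, K, N}, K→{G, K}, N→{E, M}; now {D, E, G, K, M, N}.
Read 'a': D→{G}, E→∅, G→{M, N}, K→∅, M→{F, M}, N→{E, H, L, M}; now {E, F, G, H, L, M, N}.
Read 'b': E→{N}, F→{D, E, L}, G→{N}, H→{H}, L→∅, M→{G, H}, N→{E, M}; now {D, E, G, H, L, M, N}.
Read 'a': D→{G}, E→∅, G→{M, N}, H→{D, H, K, M}, L→{E, L}, M→{F, M}, N→{E, H, L, M}; now {D, E, F, G, H, K, L, M, N}.
Read 'b': D→{D, K, N}, E→{N}, F→{D, E, L}, G→{N}, H→{H}, K→{G, K}, L→∅, M→{G, H}, N→{E, M}; now {D, E, G, H, K, L, M, N}.
Read 'b': D→{D, K, N}, E→{N}, G→{N}, H→{H}, K→{G, K}, L→∅, M→{G, H}, N→{E, M}; now {D, E, G, H, K, M, N}.
Read 'a': D→{G}, E→∅, G→{M, N}, H→{D, H, K, M}, K→∅, M→{F, M}, N→{E, H, L, M}; now {D, E, F, G, H, K, L, M, N}.
The final set {D, E, F, G, H, K, L, M, N} contains the accepting states F, G.

Yes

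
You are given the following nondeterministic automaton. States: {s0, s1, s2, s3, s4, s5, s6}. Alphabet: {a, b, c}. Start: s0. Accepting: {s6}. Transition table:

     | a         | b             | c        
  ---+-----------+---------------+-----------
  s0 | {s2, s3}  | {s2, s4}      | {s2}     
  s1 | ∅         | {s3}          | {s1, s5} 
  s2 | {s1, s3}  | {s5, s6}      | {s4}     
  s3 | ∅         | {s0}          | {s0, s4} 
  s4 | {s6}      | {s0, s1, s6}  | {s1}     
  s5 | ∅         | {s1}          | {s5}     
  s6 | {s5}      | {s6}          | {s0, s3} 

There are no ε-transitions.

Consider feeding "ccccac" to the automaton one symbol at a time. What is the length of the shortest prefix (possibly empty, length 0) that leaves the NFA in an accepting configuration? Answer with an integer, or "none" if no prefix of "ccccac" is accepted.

none

Start in {s0}.
Read 'c': s0→{s2}; now {s2}.
Read 'c': s2→{s4}; now {s4}.
Read 'c': s4→{s1}; now {s1}.
Read 'c': s1→{s1, s5}; now {s1, s5}.
Read 'a': s1→∅, s5→∅; now ∅.
The set is empty and remains empty for the remaining 1 symbol.
No reachable set along the way intersects F.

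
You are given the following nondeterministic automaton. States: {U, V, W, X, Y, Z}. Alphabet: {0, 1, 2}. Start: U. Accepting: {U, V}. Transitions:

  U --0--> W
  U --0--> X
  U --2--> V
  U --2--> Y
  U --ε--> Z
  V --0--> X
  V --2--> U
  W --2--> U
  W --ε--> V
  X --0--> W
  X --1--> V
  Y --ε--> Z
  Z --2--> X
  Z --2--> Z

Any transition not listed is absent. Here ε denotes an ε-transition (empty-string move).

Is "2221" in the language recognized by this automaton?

Yes

Start: ε-closure({U}) = {U, Z}.
Read '2': U→{V, Y}, Z→{X, Z}; now {V, X, Y, Z}.
Read '2': V→{U}, X→∅, Y→∅, Z→{X, Z}; now {U, X, Z}.
Read '2': U→{V, Y}, X→∅, Z→{X, Z}; now {V, X, Y, Z}.
Read '1': V→∅, X→{V}, Y→∅, Z→∅; now {V}.
The final set {V} contains the accepting state V.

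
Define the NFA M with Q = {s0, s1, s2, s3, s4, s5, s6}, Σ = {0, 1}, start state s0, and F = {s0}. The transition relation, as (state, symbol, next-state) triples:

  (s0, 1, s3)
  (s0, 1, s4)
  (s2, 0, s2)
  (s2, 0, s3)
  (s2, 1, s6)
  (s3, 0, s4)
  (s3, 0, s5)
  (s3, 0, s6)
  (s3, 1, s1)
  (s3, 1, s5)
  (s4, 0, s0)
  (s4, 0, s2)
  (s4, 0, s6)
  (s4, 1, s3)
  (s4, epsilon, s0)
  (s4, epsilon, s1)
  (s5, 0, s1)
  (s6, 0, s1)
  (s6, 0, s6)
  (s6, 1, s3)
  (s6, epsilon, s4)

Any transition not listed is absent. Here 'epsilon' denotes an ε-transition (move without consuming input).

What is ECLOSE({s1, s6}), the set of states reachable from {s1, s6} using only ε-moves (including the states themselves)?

Begin with {s1, s6}.
ε-move s6 → s4; add s4.
ε-move s4 → s0; add s0.

{s0, s1, s4, s6}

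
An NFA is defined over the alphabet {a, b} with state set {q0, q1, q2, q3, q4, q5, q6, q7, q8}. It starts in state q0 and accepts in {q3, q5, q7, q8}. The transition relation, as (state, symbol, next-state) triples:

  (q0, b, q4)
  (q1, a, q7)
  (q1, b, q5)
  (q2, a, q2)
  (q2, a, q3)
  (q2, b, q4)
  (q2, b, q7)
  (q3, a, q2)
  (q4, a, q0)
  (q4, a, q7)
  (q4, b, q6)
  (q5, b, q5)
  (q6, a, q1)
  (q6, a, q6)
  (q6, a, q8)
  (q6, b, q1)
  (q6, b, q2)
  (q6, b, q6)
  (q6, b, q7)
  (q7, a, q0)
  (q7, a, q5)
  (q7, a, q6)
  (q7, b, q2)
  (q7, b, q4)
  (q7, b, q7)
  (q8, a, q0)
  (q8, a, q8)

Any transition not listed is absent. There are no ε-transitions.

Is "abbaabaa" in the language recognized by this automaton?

Start in {q0}.
Read 'a': q0→∅; now ∅.
The set is empty and remains empty for the remaining 7 symbols.
The final set ∅ contains no accepting state.

No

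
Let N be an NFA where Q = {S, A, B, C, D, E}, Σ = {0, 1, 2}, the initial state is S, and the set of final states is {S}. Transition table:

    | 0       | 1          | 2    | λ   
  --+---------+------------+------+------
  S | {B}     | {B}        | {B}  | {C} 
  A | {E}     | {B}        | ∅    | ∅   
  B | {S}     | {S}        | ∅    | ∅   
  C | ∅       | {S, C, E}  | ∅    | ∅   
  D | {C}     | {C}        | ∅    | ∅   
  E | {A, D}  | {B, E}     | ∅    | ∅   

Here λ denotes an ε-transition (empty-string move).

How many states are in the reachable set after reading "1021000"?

1

Start: ε-closure({S}) = {S, C}.
Read '1': {S, C} → {S, B, C, E}.
Read '0': {S, B, C, E} → {S, A, B, C, D}.
Read '2': {S, A, B, C, D} → {B}.
Read '1': {B} → {S, C}.
Read '0': {S, C} → {B}.
Read '0': {B} → {S, C}.
Read '0': {S, C} → {B}.
That set has 1 state.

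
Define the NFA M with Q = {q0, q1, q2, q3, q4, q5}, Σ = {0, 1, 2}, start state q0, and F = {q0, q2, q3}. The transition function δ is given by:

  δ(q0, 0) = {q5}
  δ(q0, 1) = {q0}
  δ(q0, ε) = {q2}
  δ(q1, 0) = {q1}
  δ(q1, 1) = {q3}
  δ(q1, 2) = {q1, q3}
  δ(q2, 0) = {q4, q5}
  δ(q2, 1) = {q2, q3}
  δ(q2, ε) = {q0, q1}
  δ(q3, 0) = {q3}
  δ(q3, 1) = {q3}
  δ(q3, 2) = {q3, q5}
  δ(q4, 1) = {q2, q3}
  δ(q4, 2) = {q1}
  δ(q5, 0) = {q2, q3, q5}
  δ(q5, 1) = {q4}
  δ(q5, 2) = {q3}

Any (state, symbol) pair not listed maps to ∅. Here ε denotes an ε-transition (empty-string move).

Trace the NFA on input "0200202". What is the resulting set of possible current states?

Start: ε-closure({q0}) = {q0, q1, q2}.
Read '0': {q0, q1, q2} → {q1, q4, q5}.
Read '2': {q1, q4, q5} → {q1, q3}.
Read '0': {q1, q3} → {q1, q3}.
Read '0': {q1, q3} → {q1, q3}.
Read '2': {q1, q3} → {q1, q3, q5}.
Read '0': {q1, q3, q5} → {q0, q1, q2, q3, q5}.
Read '2': {q0, q1, q2, q3, q5} → {q1, q3, q5}.

{q1, q3, q5}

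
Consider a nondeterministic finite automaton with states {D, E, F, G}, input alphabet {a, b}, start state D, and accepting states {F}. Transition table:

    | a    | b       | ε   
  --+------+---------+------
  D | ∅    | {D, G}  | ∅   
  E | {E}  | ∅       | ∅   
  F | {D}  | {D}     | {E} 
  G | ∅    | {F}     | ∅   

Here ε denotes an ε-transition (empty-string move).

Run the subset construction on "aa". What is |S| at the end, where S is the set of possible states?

0

Start in {D}.
Read 'a': {D} → ∅.
The set is empty and remains empty for the remaining 1 symbol.
That set has 0 states.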